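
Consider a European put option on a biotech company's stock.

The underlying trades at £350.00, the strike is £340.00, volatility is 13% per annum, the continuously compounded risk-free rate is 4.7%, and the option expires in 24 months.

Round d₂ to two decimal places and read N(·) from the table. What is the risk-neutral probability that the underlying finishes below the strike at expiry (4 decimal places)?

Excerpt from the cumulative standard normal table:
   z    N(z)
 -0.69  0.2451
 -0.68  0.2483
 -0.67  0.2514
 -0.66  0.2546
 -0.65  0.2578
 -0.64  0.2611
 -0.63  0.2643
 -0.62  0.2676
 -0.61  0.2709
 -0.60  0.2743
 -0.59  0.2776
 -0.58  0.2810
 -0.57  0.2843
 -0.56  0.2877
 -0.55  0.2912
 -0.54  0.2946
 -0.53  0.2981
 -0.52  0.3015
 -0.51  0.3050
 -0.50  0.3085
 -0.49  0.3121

σ√T = 0.13·√2 = 0.1838
d₁ = [ln(350/340) + (0.047 + 0.13²/2)·2] / 0.1838 = [0.0290 + 0.1109] / 0.1838 = 0.7609 → 0.76
d₂ = d₁ − σ√T = 0.7609 − 0.1838 = 0.5770 → 0.58
Risk-neutral Pr[S_T < K] = N(−d₂) = N(-0.58) = 0.2810

0.2810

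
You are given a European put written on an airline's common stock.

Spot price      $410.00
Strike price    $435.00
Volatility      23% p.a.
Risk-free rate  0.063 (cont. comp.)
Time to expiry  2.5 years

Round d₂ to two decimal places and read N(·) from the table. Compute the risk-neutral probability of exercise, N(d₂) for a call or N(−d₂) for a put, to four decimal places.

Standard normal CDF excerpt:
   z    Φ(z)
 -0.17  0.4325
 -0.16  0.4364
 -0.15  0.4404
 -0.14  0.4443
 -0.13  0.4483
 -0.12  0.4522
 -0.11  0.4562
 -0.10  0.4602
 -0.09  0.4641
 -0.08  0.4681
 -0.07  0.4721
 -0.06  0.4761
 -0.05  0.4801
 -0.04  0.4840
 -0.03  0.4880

σ√T = 0.23 × 1.5811 = 0.3637
d₁ = [ln(410/435) + (0.063 + 0.23²/2)·2.5] / 0.3637 = [-0.0592 + 0.2236] / 0.3637 = 0.4522 which rounds to 0.45
d₂ = d₁ − σ√T = 0.4522 − 0.3637 = 0.0885 which rounds to 0.09
Risk-neutral Pr[S_T < K] = N(−d₂) = N(-0.09) = 0.4641

0.4641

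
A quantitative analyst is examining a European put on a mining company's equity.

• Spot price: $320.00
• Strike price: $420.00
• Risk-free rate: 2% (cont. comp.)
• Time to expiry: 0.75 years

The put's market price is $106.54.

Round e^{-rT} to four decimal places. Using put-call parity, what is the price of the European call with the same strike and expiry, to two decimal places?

exp(−rT) = exp(−0.02·0.75) = 0.9851
Put-call parity: C − P = S − K·e^(−rT) = 320 − 420·0.9851 = 320 − 413.7420 = -93.7420
C = P + (C − P) = 106.54 + (-93.7420) = 12.7980

$12.80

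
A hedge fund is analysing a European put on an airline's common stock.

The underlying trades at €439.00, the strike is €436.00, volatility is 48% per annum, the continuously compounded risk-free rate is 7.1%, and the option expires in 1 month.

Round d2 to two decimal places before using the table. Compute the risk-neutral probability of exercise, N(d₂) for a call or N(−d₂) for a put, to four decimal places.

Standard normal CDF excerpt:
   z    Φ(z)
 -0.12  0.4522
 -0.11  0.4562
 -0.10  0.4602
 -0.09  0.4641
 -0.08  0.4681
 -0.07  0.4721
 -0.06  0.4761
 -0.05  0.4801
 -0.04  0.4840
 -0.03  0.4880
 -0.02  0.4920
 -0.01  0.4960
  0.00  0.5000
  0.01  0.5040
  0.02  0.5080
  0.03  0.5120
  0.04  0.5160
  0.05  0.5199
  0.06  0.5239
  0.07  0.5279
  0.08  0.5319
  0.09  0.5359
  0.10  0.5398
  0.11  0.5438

σ√T = 0.48·√0.08333 = 0.1386
ln(S/K) + (r + σ²/2)T = ln(439/436) + (0.071 + 0.48²/2)·0.08333 = 0.0069 + 0.0155 = 0.0224
d₁ = 0.0224 / 0.1386 = 0.1615 which rounds to 0.16
d₂ = d₁ − σ√T = 0.1615 − 0.1386 = 0.0229 which rounds to 0.02
Risk-neutral Pr[S_T < K] = N(−d₂) = N(-0.02) = 0.4920

0.4920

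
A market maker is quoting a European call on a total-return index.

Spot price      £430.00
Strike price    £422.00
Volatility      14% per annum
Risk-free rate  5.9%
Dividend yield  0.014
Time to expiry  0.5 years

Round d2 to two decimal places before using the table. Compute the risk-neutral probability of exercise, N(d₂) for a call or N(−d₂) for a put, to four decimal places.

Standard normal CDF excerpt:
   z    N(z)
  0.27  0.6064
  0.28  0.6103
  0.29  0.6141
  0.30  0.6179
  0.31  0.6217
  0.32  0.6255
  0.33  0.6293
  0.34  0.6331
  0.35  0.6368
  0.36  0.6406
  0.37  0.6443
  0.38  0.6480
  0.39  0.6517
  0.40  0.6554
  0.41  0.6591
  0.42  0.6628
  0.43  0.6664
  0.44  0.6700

0.6443

σ√T = 0.14·√0.5 = 0.0990
d₁ = [ln(430/422) + (0.059 − 0.014 + 0.14²/2)·0.5] / 0.0990 = [0.0188 + 0.0274] / 0.0990 = 0.4665 ≈ 0.47
d₂ = d₁ − σ√T = 0.4665 − 0.0990 = 0.3675 ≈ 0.37
Risk-neutral Pr[S_T > K] = N(d₂) = N(0.37) = 0.6443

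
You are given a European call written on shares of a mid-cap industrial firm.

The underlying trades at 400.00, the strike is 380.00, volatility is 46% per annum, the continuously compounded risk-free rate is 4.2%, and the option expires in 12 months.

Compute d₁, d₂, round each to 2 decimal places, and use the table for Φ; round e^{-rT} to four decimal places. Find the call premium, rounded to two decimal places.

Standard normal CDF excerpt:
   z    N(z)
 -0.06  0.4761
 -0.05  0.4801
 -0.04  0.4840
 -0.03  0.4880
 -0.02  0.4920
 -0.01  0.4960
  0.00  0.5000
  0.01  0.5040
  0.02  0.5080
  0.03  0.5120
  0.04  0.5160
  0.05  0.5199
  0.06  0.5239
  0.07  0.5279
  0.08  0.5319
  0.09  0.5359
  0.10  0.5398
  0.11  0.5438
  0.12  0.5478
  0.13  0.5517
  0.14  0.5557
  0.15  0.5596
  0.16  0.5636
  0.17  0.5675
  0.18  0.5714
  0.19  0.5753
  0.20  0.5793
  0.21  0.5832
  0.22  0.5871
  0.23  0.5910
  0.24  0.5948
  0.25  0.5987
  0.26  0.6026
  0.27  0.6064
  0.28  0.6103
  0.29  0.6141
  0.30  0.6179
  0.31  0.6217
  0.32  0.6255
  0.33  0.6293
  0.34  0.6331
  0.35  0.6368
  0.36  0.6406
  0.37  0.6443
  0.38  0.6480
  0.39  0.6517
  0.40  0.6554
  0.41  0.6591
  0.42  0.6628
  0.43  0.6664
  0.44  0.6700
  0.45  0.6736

σ√T = 0.46 × 1.0000 = 0.4600
d₁ = [ln(400/380) + (0.042 + 0.46²/2)·1] / 0.4600 = [0.0513 + 0.1478] / 0.4600 = 0.4328 which rounds to 0.43
d₂ = d₁ − σ√T = 0.4328 − 0.4600 = -0.0272 which rounds to -0.03
e^(−rT) = e^(−0.042·1) = 0.9589
C = 400·N(0.43) − 380·0.9589·N(-0.03) = 400·0.6664 − 380·0.9589·0.4880 = 266.5600 − 177.8184 = 88.7416

88.74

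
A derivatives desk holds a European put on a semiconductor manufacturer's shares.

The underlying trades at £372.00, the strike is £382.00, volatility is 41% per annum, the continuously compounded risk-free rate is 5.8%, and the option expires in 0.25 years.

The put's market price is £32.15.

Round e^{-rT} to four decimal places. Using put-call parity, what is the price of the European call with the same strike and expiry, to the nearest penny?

£27.65

exp(−rT) = exp(−0.058·0.25) = 0.9856
Put-call parity: C − P = S − K·e^(−rT) = 372 − 382·0.9856 = 372 − 376.4992 = -4.4992
C = P + (C − P) = 32.15 + (-4.4992) = 27.6508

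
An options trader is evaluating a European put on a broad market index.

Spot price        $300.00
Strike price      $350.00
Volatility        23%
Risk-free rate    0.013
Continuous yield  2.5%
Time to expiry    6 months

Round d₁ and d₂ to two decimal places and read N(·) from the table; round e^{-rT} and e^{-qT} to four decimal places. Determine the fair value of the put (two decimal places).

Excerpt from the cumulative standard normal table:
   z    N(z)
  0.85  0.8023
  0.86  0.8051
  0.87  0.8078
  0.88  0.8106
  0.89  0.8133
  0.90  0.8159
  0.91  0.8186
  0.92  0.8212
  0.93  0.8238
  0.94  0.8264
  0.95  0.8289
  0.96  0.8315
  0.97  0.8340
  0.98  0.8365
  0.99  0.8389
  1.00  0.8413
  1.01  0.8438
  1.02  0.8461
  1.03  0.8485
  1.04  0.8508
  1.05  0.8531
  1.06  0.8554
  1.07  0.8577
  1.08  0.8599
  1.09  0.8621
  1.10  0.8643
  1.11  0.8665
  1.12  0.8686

$56.51

σ√T = 0.23 × 0.7071 = 0.1626
d₁ = [ln(300/350) + (0.013 − 0.025 + 0.23²/2)·0.5] / 0.1626 = [-0.1542 + 0.0072] / 0.1626 = -0.9034 ≈ -0.90
d₂ = d₁ − σ√T = -0.9034 − 0.1626 = -1.0660 ≈ -1.07
exp(−qT) = exp(−0.025·0.5) = 0.9876;  exp(−rT) = exp(−0.013·0.5) = 0.9935
P = 350·0.9935·N(1.07) − 300·0.9876·N(0.90) = 350·0.9935·0.8577 − 300·0.9876·0.8159 = 298.2437 − 241.7349 = 56.5089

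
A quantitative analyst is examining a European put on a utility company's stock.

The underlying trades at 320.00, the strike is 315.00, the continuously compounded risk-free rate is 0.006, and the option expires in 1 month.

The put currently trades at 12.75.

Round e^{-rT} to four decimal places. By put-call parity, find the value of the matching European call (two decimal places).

e^(−rT) = e^(−0.006·0.08333) = 0.9995
Put-call parity: C − P = S − K·e^(−rT) = 320 − 315·0.9995 = 320 − 314.8425 = 5.1575
C = P + (C − P) = 12.75 + (5.1575) = 17.9075

17.91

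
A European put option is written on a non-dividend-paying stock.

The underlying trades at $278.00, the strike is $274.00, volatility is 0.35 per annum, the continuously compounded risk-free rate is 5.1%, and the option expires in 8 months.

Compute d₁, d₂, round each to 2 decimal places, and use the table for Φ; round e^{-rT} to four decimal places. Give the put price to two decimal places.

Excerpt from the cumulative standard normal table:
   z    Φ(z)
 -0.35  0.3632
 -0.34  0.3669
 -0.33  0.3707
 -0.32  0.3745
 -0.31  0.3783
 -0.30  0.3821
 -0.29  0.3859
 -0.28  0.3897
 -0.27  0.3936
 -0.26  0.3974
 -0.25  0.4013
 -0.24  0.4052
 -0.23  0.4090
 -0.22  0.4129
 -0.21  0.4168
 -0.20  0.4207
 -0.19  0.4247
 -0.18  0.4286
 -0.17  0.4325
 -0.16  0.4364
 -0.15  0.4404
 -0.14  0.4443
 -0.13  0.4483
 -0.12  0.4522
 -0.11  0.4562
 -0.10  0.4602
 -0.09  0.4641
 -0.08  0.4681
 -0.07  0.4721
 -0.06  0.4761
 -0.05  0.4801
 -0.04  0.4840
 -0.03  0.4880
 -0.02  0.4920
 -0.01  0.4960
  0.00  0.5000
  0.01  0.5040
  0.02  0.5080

σ√T = 0.35·√0.6667 = 0.2858
d₁ = [ln(278/274) + (0.051 + 0.35²/2)·0.6667] / 0.2858 = [0.0145 + 0.0748] / 0.2858 = 0.3126 ≈ 0.31
d₂ = d₁ − σ√T = 0.3126 − 0.2858 = 0.0268 ≈ 0.03
e^(−rT) = e^(−0.051·0.6667) = 0.9666
N(−d₂) = N(-0.03) = 0.4880;  N(−d₁) = N(-0.31) = 0.3783
P = 274·0.9666·0.4880 − 278·0.3783 = 129.2460 − 105.1674 = 24.0786

$24.08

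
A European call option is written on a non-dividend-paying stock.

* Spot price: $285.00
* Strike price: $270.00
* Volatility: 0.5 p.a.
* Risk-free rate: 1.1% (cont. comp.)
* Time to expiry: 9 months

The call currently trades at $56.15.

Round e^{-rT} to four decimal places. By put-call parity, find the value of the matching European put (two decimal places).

$38.94

e^(−rT) = e^(−0.011·0.75) = 0.9918
Put-call parity: C − P = S − K·e^(−rT) = 285 − 270·0.9918 = 285 − 267.7860 = 17.2140
P = C − (C − P) = 56.15 − (17.2140) = 38.9360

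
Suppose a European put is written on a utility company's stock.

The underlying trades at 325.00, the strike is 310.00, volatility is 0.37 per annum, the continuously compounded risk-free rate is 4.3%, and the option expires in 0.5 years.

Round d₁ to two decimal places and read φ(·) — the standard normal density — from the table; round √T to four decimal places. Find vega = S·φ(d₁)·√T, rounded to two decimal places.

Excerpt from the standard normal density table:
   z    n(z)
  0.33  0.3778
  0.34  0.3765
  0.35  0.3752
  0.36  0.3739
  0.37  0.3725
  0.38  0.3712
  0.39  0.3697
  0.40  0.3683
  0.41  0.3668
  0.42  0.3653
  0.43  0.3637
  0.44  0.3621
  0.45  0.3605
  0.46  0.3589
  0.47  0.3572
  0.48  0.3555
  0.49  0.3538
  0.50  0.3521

84.96

σ√T = 0.37·√0.5 = 0.2616
d₁ = [ln(325/310) + (0.043 + ½·0.37²)·0.5] / (σ√T) = (0.0473 + 0.0557) / 0.2616 = 0.3936 → 0.39
√T = √0.5 = 0.7071
φ(d₁) = φ(0.39) = 0.3697
vega = S·φ(d₁)·√T = 325·0.3697·0.7071 = 84.9598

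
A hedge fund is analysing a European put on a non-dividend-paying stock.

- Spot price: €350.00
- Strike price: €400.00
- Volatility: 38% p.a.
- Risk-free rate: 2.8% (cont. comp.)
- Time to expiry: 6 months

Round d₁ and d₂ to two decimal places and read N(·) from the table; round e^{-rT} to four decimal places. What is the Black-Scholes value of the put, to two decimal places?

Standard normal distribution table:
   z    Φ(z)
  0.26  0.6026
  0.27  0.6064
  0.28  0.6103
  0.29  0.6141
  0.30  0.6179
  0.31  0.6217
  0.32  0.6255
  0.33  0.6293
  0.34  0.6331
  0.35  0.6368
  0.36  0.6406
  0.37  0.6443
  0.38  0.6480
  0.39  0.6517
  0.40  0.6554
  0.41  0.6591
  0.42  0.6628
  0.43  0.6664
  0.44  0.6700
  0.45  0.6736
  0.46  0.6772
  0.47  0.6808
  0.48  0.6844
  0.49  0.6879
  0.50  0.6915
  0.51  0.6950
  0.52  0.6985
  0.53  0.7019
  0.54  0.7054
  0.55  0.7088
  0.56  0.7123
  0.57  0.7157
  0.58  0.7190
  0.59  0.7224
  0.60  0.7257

€66.01

T = 0.5;  σ√T = 0.2687
d₁ = [ln(350/400) + (0.028 + 0.38²/2)·0.5] / 0.2687 = [-0.1335 + 0.0501] / 0.2687 = -0.3105 ⇒ -0.31
d₂ = d₁ − σ√T = -0.3105 − 0.2687 = -0.5792 ⇒ -0.58
exp(−rT) = exp(−0.028·0.5) = 0.9861
N(−d₂) = N(0.58) = 0.7190;  N(−d₁) = N(0.31) = 0.6217
P = 400·0.9861·0.7190 − 350·0.6217 = 283.6024 − 217.5950 = 66.0074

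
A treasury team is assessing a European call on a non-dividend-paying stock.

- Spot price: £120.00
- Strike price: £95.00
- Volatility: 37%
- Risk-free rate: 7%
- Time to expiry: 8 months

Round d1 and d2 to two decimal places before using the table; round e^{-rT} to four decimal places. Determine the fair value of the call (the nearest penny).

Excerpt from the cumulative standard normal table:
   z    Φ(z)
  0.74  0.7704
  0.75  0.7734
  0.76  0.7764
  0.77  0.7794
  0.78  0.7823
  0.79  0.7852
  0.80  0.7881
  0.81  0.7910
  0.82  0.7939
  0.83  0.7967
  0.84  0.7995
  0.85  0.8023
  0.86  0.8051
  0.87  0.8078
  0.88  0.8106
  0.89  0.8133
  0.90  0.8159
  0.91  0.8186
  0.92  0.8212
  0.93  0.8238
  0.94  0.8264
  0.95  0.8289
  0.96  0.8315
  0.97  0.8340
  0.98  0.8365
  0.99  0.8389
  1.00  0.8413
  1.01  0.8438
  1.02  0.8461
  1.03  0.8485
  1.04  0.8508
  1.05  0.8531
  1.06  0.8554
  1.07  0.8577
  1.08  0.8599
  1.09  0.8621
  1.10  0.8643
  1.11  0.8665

T = 0.6667;  σ√T = 0.3021
d₁ = [ln(120/95) + (0.07 + 0.37²/2)·0.6667] / 0.3021 = [0.2336 + 0.0923] / 0.3021 = 1.0788 ⇒ 1.08
d₂ = d₁ − σ√T = 1.0788 − 0.3021 = 0.7767 ⇒ 0.78
exp(−rT) = exp(−0.07·0.6667) = 0.9544
N(d₁) = N(1.08) = 0.8599;  N(d₂) = N(0.78) = 0.7823
C = 120·0.8599 − 95·0.9544·0.7823 = 103.1880 − 70.9296 = 32.2584

£32.26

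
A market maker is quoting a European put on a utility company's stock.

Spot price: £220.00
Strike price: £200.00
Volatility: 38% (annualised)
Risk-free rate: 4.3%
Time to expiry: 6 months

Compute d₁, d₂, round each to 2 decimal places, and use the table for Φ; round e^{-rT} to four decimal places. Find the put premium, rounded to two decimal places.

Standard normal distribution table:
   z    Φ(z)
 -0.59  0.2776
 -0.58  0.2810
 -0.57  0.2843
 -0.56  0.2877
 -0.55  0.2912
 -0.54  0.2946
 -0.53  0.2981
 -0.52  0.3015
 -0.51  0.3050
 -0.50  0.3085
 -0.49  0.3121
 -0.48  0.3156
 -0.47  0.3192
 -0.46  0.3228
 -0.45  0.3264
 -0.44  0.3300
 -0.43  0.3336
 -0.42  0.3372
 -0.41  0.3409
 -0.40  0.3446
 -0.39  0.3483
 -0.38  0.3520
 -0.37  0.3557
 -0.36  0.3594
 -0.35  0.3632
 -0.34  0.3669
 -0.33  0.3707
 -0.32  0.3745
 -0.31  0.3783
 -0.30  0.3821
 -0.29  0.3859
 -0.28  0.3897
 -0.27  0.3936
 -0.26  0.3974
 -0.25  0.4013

£12.25

σ√T = 0.38 × 0.7071 = 0.2687
d₁ = [ln(220/200) + (0.043 + 0.38²/2)·0.5] / 0.2687 = [0.0953 + 0.0576] / 0.2687 = 0.5691 ⇒ 0.57
d₂ = d₁ − σ√T = 0.5691 − 0.2687 = 0.3004 ⇒ 0.30
e^(−rT) = e^(−0.043·0.5) = 0.9787
N(−d₂) = N(-0.30) = 0.3821;  N(−d₁) = N(-0.57) = 0.2843
P = 200·0.9787·0.3821 − 220·0.2843 = 74.7923 − 62.5460 = 12.2463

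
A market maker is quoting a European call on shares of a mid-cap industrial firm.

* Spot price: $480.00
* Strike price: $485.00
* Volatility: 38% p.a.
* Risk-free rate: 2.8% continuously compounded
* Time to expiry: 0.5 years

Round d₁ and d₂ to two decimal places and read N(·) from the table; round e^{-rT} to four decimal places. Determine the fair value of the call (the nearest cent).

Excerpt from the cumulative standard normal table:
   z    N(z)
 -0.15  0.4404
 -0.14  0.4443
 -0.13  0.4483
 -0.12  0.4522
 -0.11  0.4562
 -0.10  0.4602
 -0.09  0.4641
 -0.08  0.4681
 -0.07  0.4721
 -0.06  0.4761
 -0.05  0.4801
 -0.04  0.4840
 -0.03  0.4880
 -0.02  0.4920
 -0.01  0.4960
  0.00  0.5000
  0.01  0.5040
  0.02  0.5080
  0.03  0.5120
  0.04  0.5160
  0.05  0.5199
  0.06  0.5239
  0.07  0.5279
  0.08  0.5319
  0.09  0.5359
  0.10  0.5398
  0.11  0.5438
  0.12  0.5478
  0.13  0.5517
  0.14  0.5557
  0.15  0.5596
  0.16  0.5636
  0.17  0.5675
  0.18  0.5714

$52.34

σ√T = 0.38 × 0.7071 = 0.2687
d₁ = [ln(480/485) + (0.028 + 0.38²/2)·0.5] / 0.2687 = [-0.0104 + 0.0501] / 0.2687 = 0.1479 which rounds to 0.15
d₂ = d₁ − σ√T = 0.1479 − 0.2687 = -0.1208 which rounds to -0.12
e^(−rT) = e^(−0.028·0.5) = 0.9861
N(d₁) = N(0.15) = 0.5596;  N(d₂) = N(-0.12) = 0.4522
C = 480·0.5596 − 485·0.9861·0.4522 = 268.6080 − 216.2685 = 52.3395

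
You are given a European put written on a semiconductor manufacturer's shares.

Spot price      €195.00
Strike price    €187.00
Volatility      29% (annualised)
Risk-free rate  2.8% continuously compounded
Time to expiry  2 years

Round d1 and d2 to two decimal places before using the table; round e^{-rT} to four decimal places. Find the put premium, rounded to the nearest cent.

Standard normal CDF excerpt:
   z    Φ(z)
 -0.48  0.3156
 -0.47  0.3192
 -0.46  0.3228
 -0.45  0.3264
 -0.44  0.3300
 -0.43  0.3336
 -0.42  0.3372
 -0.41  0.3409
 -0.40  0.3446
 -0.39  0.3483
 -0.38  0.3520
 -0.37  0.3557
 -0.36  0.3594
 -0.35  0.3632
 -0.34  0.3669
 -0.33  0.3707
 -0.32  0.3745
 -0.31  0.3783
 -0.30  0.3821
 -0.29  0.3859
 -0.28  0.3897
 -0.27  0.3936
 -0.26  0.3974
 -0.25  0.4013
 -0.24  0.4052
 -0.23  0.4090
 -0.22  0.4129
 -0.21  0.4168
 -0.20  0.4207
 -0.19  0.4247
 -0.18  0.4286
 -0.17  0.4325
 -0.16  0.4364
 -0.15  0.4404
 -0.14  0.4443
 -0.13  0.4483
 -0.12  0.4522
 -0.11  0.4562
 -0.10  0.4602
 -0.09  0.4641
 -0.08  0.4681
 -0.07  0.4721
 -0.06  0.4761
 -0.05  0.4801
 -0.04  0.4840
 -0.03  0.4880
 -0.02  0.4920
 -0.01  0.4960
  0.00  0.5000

€21.93

σ√T = 0.29 × 1.4142 = 0.4101
ln(S/K) + (r + σ²/2)T = ln(195/187) + (0.028 + 0.29²/2)·2 = 0.0419 + 0.1401 = 0.1820
d₁ = 0.1820 / 0.4101 = 0.4437 ⇒ 0.44
d₂ = d₁ − σ√T = 0.4437 − 0.4101 = 0.0336 ⇒ 0.03
exp(−rT) = exp(−0.028·2) = 0.9455
P = 187·0.9455·N(-0.03) − 195·N(-0.44) = 187·0.9455·0.4880 − 195·0.3300 = 86.2825 − 64.3500 = 21.9325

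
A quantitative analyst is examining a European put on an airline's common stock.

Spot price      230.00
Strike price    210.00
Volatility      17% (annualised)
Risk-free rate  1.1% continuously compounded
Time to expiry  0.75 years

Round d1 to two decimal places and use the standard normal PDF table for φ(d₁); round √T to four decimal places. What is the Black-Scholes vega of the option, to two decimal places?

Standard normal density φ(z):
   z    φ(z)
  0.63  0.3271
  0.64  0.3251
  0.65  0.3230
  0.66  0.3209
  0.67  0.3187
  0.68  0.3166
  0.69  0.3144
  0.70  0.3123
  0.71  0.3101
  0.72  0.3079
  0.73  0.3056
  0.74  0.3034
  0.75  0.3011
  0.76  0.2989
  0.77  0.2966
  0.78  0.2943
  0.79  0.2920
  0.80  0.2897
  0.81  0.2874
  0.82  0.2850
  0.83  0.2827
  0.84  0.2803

59.97

T = 0.75;  σ√T = 0.1472
d₁ = [ln(230/210) + (0.011 + 0.17²/2)·0.75] / 0.1472 = [0.0910 + 0.0191] / 0.1472 = 0.7476 ≈ 0.75
√T = √0.75 = 0.8660
φ(d₁) = φ(0.75) = 0.3011
vega = S·φ(d₁)·√T = 230·0.3011·0.8660 = 59.9731
(Vega is the same for a European call and put with the same parameters.)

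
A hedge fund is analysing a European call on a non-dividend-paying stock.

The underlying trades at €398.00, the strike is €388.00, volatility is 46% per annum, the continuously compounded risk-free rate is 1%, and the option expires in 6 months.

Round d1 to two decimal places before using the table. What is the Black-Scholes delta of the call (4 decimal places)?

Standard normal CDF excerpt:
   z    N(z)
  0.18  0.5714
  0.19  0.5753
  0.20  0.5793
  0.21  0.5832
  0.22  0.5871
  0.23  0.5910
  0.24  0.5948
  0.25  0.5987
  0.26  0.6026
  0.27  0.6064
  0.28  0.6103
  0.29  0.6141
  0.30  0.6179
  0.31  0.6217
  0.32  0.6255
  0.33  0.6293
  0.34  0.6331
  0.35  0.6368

T = 0.5;  σ√T = 0.3253
d₁ = [ln(398/388) + (0.01 + ½·0.46²)·0.5] / (σ√T) = (0.0254 + 0.0579) / 0.3253 = 0.2562 which rounds to 0.26
N(d₁) = N(0.26) = 0.6026
Δ_call = N(d₁) = 0.6026

0.6026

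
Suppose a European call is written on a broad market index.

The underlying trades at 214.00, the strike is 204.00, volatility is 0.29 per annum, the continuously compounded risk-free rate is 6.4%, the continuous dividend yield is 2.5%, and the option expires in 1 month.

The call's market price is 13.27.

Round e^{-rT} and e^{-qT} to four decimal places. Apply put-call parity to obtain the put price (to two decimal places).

e^(−qT) = e^(−0.025·0.08333) = 0.9979;  e^(−rT) = e^(−0.064·0.08333) = 0.9947
Put-call parity: C − P = S·e^(−qT) − K·e^(−rT) = 214·0.9979 − 204·0.9947 = 213.5506 − 202.9188 = 10.6318
P = C − (C − P) = 13.27 − (10.6318) = 2.6382

2.64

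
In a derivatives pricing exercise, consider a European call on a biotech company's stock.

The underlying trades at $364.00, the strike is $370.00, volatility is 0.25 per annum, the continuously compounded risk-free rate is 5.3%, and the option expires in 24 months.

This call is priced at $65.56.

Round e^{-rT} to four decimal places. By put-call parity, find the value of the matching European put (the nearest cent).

$34.34

e^(−rT) = e^(−0.053·2) = 0.8994
Put-call parity: C − P = S − K·e^(−rT) = 364 − 370·0.8994 = 364 − 332.7780 = 31.2220
P = C − (C − P) = 65.56 − (31.2220) = 34.3380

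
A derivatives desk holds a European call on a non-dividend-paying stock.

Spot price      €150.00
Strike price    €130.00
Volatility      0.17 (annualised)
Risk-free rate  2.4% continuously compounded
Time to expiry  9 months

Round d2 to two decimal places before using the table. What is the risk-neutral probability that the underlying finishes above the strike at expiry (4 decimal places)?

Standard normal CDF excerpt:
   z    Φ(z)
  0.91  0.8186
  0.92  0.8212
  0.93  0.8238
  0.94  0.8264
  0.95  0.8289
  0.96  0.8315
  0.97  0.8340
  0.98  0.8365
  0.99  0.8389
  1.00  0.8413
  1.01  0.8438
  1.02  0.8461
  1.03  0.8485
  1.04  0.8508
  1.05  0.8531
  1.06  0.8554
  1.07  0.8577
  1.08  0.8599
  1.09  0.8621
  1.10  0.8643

0.8461

σ√T = 0.17·√0.75 = 0.1472
ln(S/K) + (r + σ²/2)T = ln(150/130) + (0.024 + 0.17²/2)·0.75 = 0.1431 + 0.0288 = 0.1719
d₁ = 0.1719 / 0.1472 = 1.1679 which rounds to 1.17
d₂ = d₁ − σ√T = 1.1679 − 0.1472 = 1.0206 which rounds to 1.02
Risk-neutral Pr[S_T > K] = N(d₂) = N(1.02) = 0.8461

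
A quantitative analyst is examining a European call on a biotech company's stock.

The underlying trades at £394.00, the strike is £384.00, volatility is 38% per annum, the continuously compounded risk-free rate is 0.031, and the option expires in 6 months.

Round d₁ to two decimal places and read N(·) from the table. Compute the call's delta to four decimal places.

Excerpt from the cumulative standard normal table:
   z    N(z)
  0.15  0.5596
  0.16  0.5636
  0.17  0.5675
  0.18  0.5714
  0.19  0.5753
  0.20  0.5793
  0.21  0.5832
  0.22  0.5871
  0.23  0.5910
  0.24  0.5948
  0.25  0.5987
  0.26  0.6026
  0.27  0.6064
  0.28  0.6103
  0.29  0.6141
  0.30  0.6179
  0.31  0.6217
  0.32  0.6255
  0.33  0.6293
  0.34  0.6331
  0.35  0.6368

0.6141

σ√T = 0.38·√0.5 = 0.2687
d₁ = [ln(394/384) + (0.031 + 0.38²/2)·0.5] / 0.2687 = [0.0257 + 0.0516] / 0.2687 = 0.2877 which rounds to 0.29
N(d₁) = N(0.29) = 0.6141
Δ_call = N(d₁) = 0.6141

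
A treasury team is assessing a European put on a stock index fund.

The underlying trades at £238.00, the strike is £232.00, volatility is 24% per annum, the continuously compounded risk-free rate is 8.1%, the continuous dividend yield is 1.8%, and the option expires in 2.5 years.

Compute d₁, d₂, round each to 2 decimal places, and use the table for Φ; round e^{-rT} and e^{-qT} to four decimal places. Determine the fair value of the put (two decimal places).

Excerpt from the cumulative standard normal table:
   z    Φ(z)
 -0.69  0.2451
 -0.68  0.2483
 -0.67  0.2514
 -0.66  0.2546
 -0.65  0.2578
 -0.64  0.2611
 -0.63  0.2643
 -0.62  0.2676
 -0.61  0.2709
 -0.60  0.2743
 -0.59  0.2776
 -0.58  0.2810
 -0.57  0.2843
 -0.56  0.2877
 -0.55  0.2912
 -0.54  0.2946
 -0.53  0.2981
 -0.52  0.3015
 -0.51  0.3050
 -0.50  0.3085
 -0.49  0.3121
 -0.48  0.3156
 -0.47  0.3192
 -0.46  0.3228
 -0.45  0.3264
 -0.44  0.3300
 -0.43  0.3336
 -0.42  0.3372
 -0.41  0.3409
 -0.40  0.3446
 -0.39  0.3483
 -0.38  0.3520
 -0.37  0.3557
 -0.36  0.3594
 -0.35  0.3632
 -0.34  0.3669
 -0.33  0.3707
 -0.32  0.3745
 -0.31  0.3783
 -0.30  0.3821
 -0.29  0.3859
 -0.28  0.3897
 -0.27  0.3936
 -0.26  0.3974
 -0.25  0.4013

£15.92

T = 2.5;  σ√T = 0.3795
d₁ = [ln(238/232) + (0.081 − 0.018 + 0.24²/2)·2.5] / 0.3795 = [0.0255 + 0.2295] / 0.3795 = 0.6721 ⇒ 0.67
d₂ = d₁ − σ√T = 0.6721 − 0.3795 = 0.2926 ⇒ 0.29
e^(−qT) = e^(−0.018·2.5) = 0.9560;  e^(−rT) = e^(−0.081·2.5) = 0.8167
N(−d₂) = N(-0.29) = 0.3859;  N(−d₁) = N(-0.67) = 0.2514
P = 232·0.8167·0.3859 − 238·0.9560·0.2514 = 73.1182 − 57.2005 = 15.9176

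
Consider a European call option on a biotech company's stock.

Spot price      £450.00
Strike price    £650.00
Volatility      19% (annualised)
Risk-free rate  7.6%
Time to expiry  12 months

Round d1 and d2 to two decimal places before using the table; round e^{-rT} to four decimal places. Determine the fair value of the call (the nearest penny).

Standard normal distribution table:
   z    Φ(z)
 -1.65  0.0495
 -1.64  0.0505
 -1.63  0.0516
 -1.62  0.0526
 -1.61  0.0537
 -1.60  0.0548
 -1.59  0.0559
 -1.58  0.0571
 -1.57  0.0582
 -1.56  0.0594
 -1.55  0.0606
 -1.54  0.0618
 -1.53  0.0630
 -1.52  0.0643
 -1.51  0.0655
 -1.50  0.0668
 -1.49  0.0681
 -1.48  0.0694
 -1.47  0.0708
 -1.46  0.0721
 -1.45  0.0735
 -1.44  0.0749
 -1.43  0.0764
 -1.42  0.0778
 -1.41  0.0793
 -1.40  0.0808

σ√T = 0.19 × 1.0000 = 0.1900
d₁ = [ln(450/650) + (0.076 + 0.19²/2)·1] / 0.1900 = [-0.3677 + 0.0940] / 0.1900 = -1.4404 → -1.44
d₂ = d₁ − σ√T = -1.4404 − 0.1900 = -1.6304 → -1.63
e^(−rT) = e^(−0.076·1) = 0.9268
N(d₁) = N(-1.44) = 0.0749;  N(d₂) = N(-1.63) = 0.0516
C = 450·0.0749 − 650·0.9268·0.0516 = 33.7050 − 31.0849 = 2.6201

£2.62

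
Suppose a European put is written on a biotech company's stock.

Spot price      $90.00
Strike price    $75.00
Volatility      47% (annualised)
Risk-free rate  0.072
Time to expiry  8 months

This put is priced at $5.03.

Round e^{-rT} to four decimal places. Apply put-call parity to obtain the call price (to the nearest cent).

$23.55

exp(−rT) = exp(−0.072·0.6667) = 0.9531
Put-call parity: C − P = S − K·e^(−rT) = 90 − 75·0.9531 = 90 − 71.4825 = 18.5175
C = P + (C − P) = 5.03 + (18.5175) = 23.5475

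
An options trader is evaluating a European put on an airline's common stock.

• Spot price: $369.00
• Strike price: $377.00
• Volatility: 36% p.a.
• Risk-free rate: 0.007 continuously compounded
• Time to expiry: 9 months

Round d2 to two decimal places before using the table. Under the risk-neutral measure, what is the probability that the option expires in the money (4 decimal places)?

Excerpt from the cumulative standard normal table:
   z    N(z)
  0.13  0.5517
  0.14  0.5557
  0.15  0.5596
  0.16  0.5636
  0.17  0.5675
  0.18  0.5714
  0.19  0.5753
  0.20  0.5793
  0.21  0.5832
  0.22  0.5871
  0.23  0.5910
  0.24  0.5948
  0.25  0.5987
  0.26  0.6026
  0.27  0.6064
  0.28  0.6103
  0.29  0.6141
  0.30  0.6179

0.5832

T = 0.75;  σ√T = 0.3118
d₁ = [ln(369/377) + (0.007 + 0.36²/2)·0.75] / 0.3118 = [-0.0214 + 0.0539] / 0.3118 = 0.1039 ≈ 0.10
d₂ = d₁ − σ√T = 0.1039 − 0.3118 = -0.2078 ≈ -0.21
Risk-neutral Pr[S_T < K] = N(−d₂) = N(0.21) = 0.5832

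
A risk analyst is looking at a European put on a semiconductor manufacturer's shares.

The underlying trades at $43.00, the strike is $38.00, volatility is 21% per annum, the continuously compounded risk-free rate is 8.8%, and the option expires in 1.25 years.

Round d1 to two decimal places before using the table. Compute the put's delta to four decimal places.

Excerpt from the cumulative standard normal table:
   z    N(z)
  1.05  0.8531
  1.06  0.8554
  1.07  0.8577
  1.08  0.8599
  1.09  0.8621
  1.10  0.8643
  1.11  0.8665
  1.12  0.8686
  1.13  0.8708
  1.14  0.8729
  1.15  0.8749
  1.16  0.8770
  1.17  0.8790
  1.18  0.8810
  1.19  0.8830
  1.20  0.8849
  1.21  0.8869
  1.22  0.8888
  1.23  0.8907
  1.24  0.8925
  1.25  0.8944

-0.1335

T = 1.25;  σ√T = 0.2348
d₁ = [ln(43/38) + (0.088 + 0.21²/2)·1.25] / 0.2348 = [0.1236 + 0.1376] / 0.2348 = 1.1124 which rounds to 1.11
N(d₁) = N(1.11) = 0.8665
Δ_put = N(d₁) − 1 = 0.8665 − 1 = -0.1335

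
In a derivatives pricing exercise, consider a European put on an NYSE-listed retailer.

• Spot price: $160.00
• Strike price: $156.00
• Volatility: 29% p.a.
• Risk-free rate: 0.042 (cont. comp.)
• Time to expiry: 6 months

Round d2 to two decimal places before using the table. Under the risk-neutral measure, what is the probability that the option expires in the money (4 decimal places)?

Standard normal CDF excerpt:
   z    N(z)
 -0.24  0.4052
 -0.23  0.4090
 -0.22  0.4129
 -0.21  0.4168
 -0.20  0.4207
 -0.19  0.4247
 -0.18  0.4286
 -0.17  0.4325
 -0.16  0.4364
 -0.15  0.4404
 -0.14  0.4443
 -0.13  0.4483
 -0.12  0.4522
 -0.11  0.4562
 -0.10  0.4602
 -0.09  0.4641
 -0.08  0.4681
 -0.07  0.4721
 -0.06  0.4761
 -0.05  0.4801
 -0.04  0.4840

0.4522

σ√T = 0.29·√0.5 = 0.2051
d₁ = [ln(160/156) + (0.042 + 0.29²/2)·0.5] / 0.2051 = [0.0253 + 0.0420] / 0.2051 = 0.3284 which rounds to 0.33
d₂ = d₁ − σ√T = 0.3284 − 0.2051 = 0.1233 which rounds to 0.12
Pr(exercise) under Q = N(−d₂) = N(-0.12) = 0.4522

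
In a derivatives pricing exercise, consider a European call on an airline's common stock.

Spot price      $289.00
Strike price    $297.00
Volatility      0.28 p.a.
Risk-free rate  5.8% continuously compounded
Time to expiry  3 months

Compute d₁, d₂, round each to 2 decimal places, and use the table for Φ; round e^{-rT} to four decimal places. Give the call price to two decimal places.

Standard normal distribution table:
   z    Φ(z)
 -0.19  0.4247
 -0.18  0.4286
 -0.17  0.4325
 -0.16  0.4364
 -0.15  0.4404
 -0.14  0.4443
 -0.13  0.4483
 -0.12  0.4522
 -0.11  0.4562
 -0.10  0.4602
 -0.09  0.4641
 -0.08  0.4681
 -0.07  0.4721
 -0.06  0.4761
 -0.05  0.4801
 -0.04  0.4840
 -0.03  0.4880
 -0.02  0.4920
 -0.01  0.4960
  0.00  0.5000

$14.44

T = 0.25;  σ√T = 0.1400
d₁ = [ln(289/297) + (0.058 + 0.28²/2)·0.25] / 0.1400 = [-0.0273 + 0.0243] / 0.1400 = -0.0215 ⇒ -0.02
d₂ = d₁ − σ√T = -0.0215 − 0.1400 = -0.1615 ⇒ -0.16
e^(−rT) = e^(−0.058·0.25) = 0.9856
C = 289·N(-0.02) − 297·0.9856·N(-0.16) = 289·0.4920 − 297·0.9856·0.4364 = 142.1880 − 127.7444 = 14.4436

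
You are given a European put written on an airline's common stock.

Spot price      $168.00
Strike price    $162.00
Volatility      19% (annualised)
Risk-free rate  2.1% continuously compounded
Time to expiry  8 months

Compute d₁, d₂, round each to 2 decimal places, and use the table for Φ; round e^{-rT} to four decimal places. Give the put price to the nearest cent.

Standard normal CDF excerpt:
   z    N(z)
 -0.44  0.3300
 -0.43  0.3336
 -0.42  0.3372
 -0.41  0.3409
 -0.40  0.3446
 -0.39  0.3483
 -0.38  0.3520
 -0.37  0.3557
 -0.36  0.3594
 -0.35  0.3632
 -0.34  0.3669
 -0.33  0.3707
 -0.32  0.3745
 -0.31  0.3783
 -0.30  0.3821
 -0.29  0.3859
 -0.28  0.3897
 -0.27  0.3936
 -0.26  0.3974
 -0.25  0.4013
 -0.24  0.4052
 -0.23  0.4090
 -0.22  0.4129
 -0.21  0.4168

σ√T = 0.19·√0.6667 = 0.1551
ln(S/K) + (r + σ²/2)T = ln(168/162) + (0.021 + 0.19²/2)·0.6667 = 0.0364 + 0.0260 = 0.0624
d₁ = 0.0624 / 0.1551 = 0.4022 → 0.40
d₂ = d₁ − σ√T = 0.4022 − 0.1551 = 0.2471 → 0.25
e^(−rT) = e^(−0.021·0.6667) = 0.9861
N(−d₂) = N(-0.25) = 0.4013;  N(−d₁) = N(-0.40) = 0.3446
P = 162·0.9861·0.4013 − 168·0.3446 = 64.1070 − 57.8928 = 6.2142

$6.21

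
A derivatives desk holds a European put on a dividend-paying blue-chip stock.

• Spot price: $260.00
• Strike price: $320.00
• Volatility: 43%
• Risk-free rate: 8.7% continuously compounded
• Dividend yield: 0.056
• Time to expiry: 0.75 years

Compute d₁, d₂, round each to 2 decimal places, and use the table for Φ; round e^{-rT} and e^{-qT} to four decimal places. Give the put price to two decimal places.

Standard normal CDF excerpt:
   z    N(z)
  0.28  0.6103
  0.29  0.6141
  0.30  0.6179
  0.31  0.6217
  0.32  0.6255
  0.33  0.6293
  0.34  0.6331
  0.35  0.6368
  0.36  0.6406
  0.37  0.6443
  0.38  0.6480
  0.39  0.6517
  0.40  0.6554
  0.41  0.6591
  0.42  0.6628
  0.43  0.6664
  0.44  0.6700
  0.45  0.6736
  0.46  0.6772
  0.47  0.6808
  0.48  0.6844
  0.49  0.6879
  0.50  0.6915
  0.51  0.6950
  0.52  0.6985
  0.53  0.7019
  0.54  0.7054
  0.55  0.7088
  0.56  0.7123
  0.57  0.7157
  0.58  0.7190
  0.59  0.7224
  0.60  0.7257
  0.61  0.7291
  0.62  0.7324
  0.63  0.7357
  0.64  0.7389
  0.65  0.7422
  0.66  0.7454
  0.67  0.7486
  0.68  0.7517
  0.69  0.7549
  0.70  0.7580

$70.34

T = 0.75;  σ√T = 0.3724
d₁ = [ln(260/320) + (0.087 − 0.056 + ½·0.43²)·0.75] / (σ√T) = (-0.2076 + 0.0926) / 0.3724 = -0.3090 ⇒ -0.31
d₂ = -0.3090 − 0.3724 = -0.6813 ⇒ -0.68
exp(−qT) = exp(−0.056·0.75) = 0.9589;  exp(−rT) = exp(−0.087·0.75) = 0.9368
N(−d₂) = N(0.68) = 0.7517;  N(−d₁) = N(0.31) = 0.6217
P = 320·0.9368·0.7517 − 260·0.9589·0.6217 = 225.3416 − 154.9985 = 70.3431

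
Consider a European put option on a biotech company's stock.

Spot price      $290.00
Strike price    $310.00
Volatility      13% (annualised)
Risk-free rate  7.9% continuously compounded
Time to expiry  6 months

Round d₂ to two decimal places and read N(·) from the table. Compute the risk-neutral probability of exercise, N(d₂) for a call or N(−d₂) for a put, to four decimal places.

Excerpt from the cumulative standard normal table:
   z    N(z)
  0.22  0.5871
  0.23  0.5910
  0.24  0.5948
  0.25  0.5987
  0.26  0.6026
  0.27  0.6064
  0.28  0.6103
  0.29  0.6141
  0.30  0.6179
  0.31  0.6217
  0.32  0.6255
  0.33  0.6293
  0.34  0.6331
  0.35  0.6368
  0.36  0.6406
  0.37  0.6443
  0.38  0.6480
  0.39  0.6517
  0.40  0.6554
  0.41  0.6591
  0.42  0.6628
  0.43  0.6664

0.6331

σ√T = 0.13·√0.5 = 0.0919
d₁ = [ln(290/310) + (0.079 + 0.13²/2)·0.5] / 0.0919 = [-0.0667 + 0.0437] / 0.0919 = -0.2498 ≈ -0.25
d₂ = d₁ − σ√T = -0.2498 − 0.0919 = -0.3418 ≈ -0.34
Risk-neutral Pr[S_T < K] = N(−d₂) = N(0.34) = 0.6331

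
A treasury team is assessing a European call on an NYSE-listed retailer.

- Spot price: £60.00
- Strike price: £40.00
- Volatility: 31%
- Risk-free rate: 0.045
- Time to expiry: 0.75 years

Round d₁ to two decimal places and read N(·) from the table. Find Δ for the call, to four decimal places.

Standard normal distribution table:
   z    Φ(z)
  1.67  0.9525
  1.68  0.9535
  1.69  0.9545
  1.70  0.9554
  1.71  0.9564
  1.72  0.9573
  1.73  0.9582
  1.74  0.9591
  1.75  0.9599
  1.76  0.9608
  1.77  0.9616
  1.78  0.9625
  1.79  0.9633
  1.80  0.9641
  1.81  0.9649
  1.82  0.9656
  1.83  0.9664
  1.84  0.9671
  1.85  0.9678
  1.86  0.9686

σ√T = 0.31·√0.75 = 0.2685
d₁ = [ln(60/40) + (0.045 + 0.31²/2)·0.75] / 0.2685 = [0.4055 + 0.0698] / 0.2685 = 1.7702 which rounds to 1.77
N(d₁) = N(1.77) = 0.9616
Δ_call = N(d₁) = 0.9616

0.9616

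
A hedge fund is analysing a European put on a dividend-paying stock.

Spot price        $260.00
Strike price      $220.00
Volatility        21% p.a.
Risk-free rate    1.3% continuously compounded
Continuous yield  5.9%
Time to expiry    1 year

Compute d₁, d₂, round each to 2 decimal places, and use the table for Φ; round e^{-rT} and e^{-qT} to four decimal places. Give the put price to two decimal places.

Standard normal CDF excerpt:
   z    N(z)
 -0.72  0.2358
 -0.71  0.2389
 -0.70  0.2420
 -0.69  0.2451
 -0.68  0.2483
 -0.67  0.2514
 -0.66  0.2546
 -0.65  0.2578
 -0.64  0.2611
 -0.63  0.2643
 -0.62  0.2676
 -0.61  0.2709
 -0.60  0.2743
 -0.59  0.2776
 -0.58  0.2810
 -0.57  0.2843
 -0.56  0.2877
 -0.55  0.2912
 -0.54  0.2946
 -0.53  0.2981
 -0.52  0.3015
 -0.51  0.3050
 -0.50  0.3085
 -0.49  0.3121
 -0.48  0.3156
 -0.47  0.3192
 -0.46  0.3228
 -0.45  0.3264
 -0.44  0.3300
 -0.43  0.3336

T = 1;  σ√T = 0.2100
d₁ = [ln(260/220) + (0.013 − 0.059 + 0.21²/2)·1] / 0.2100 = [0.1671 − 0.0240] / 0.2100 = 0.6814 ≈ 0.68
d₂ = d₁ − σ√T = 0.6814 − 0.2100 = 0.4714 ≈ 0.47
e^(−qT) = e^(−0.059·1) = 0.9427;  e^(−rT) = e^(−0.013·1) = 0.9871
N(−d₂) = N(-0.47) = 0.3192;  N(−d₁) = N(-0.68) = 0.2483
P = 220·0.9871·0.3192 − 260·0.9427·0.2483 = 69.3181 − 60.8588 = 8.4593

$8.46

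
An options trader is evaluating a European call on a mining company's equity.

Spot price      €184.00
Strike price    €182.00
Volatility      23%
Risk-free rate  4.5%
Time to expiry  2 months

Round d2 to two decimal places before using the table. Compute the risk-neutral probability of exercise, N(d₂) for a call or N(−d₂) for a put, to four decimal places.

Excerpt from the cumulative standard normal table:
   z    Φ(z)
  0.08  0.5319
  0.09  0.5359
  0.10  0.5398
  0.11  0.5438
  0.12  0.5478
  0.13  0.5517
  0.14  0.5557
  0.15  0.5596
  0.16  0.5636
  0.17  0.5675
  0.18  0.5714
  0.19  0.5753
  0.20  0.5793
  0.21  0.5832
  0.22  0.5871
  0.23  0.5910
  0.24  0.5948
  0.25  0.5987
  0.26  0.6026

0.5596

σ√T = 0.23·√0.1667 = 0.0939
ln(S/K) + (r + σ²/2)T = ln(184/182) + (0.045 + 0.23²/2)·0.1667 = 0.0109 + 0.0119 = 0.0228
d₁ = 0.0228 / 0.0939 = 0.2432 → 0.24
d₂ = d₁ − σ√T = 0.2432 − 0.0939 = 0.1493 → 0.15
Risk-neutral Pr[S_T > K] = N(d₂) = N(0.15) = 0.5596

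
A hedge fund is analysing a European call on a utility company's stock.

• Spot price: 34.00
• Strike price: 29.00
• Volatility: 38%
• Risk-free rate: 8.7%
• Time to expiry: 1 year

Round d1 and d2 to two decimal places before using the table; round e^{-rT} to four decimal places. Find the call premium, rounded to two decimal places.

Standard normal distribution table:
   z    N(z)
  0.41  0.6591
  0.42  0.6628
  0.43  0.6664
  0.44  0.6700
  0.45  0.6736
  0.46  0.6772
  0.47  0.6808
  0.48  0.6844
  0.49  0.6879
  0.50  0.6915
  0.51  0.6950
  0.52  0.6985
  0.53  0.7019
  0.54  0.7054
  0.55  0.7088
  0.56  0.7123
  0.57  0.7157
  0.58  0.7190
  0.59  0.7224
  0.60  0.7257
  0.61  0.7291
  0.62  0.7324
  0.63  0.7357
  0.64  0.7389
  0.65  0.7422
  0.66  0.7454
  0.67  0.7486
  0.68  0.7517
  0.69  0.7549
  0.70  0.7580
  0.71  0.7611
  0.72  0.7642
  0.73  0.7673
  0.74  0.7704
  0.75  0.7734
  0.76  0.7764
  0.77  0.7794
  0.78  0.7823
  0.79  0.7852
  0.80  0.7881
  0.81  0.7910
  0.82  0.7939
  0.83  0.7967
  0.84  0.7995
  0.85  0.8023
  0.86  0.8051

9.18

σ√T = 0.38 × 1.0000 = 0.3800
d₁ = [ln(34/29) + (0.087 + 0.38²/2)·1] / 0.3800 = [0.1591 + 0.1592] / 0.3800 = 0.8375 ⇒ 0.84
d₂ = d₁ − σ√T = 0.8375 − 0.3800 = 0.4575 ⇒ 0.46
e^(−rT) = e^(−0.087·1) = 0.9167
N(d₁) = N(0.84) = 0.7995;  N(d₂) = N(0.46) = 0.6772
C = 34·0.7995 − 29·0.9167·0.6772 = 27.1830 − 18.0029 = 9.1801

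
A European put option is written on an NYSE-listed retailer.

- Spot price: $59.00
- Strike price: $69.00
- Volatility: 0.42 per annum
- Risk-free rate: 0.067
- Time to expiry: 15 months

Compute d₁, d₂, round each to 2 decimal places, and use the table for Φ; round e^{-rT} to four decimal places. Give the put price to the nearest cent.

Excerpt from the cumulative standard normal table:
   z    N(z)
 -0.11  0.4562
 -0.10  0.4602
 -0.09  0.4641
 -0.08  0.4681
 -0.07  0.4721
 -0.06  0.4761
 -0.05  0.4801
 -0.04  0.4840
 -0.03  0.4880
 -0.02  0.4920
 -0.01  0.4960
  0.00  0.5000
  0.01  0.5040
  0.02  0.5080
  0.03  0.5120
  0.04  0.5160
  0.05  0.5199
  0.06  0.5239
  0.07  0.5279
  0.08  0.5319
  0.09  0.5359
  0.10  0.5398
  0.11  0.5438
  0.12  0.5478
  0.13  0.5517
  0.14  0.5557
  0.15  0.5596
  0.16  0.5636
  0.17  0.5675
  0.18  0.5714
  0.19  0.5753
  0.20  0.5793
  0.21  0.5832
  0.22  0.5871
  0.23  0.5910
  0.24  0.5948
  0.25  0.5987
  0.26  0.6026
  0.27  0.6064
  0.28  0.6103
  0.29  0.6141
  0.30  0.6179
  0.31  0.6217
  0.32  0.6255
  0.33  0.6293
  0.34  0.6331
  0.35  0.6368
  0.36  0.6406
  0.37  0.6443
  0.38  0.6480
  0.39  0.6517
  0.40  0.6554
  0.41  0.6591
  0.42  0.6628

$13.74

σ√T = 0.42·√1.25 = 0.4696
d₁ = [ln(59/69) + (0.067 + ½·0.42²)·1.25] / (σ√T) = (-0.1566 + 0.1940) / 0.4696 = 0.0797 ⇒ 0.08
d₂ = 0.0797 − 0.4696 = -0.3899 ⇒ -0.39
exp(−rT) = exp(−0.067·1.25) = 0.9197
P = 69·0.9197·N(0.39) − 59·N(-0.08) = 69·0.9197·0.6517 − 59·0.4681 = 41.3564 − 27.6179 = 13.7385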